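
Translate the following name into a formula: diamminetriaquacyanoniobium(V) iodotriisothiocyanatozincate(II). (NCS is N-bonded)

Cation [Nb…]: ligand charges -1, Nb(V) ⇒ ion charge 4+.
Anion [Zn…]: ligand charges -4, Zn(II) ⇒ ion charge 2−.

[Nb(CN)(H2O)3(NH3)2][ZnI(NCS)3]2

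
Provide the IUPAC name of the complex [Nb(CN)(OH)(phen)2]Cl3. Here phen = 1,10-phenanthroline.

The 3 chloride counter-ions carry a total charge of -3, so each complex ion is 3+.
Ligand charges: 1×hydroxo (-1 each), 1×cyano (-1 each), 2×1,10-phenanthroline (neutral); total -2. So Nb + (-2) = 3+, giving Nb = +5.
Ligands are named alphabetically: cyano before hydroxo before phenanthroline.

cyanohydroxobis(1,10-phenanthroline)niobium(V) chloride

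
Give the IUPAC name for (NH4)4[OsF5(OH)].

The 4 ammonium counter-ions carry a total charge of +4, so each complex ion is 4−.
Ligand charges: 5×fluoro (-1 each), 1×hydroxo (-1 each); total -6. So Os + (-6) = 4−, giving Os = +2.
Ligands are named alphabetically: fluoro before hydroxo.
The complex ion is anionic, so osmium takes the -ate form osmate(II).

ammonium pentafluorohydroxoosmate(II)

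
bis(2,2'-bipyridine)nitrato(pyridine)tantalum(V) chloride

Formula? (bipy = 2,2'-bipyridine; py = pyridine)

[Ta(bipy)2(NO3)(py)]Cl4

Ligands: 1 nitrato (NO3, -1), 2 2,2'-bipyridine (bipy, neutral), 1 pyridine (py, neutral). Ligand charge sum = -1.
With Ta in oxidation state +5, the complex ion is [Ta...]^4+.
Charge balance with chloride (-1) requires 1 complex ion per 4 chloride.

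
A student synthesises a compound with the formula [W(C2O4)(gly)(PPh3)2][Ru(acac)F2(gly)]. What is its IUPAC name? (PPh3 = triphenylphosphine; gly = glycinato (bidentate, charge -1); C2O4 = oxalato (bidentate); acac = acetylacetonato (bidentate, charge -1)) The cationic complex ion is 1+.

(glycinato)oxalatobis(triphenylphosphine)tungsten(IV) (acetylacetonato)difluoro(glycinato)ruthenate(III)

Both ions are complex: the cation is named first with the plain metal name, the anion second with the -ate form; each ion's ligands are alphabetised independently.
The complex cation is given as 1+; its ligand charges sum to -3, so W = +4.
A 1:1 salt means the anion carries the equal and opposite charge, 1−.
Anion: ligand charges sum to -4; for the ion to be 1−, Ru = +3.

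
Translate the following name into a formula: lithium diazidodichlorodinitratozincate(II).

Li4[ZnCl2(N3)2(NO3)2]

Ligands: 2 chloro (Cl, -1), 2 nitrato (NO3, -1), 2 azido (N3, -1). Ligand charge sum = -6.
With Zn in oxidation state +2, the complex ion is [Zn...]^4−.
Charge balance with lithium (+1) requires 1 complex ion per 4 lithium.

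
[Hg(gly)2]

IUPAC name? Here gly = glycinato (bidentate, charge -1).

bis(glycinato)mercury(II)

There is no counter-ion, so the complex is neutral overall.
Ligand charges: 2×glycinato (-1 each); total -2. So Hg + (-2) = 0, giving Hg = +2.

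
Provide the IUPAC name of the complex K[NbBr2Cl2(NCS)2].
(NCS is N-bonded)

potassium dibromodichlorodiisothiocyanatoniobate(V)

The 1 potassium counter-ion carries a total charge of +1, so each complex ion is 1−.
Ligand charges: 2×chloro (-1 each), 2×isothiocyanato (-1 each), 2×bromo (-1 each); total -6. So Nb + (-6) = 1−, giving Nb = +5.
Ligands are named alphabetically: bromo before chloro before isothiocyanato.
The complex ion is anionic, so niobium takes the -ate form niobate(V).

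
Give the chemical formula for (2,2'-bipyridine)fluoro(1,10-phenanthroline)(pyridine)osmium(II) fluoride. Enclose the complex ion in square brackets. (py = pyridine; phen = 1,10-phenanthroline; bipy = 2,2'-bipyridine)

[Os(bipy)F(phen)(py)]F

Ligands: 1 pyridine (py, neutral), 1 fluoro (F, -1), 1 1,10-phenanthroline (phen, neutral), 1 2,2'-bipyridine (bipy, neutral). Ligand charge sum = -1.
With Os in oxidation state +2, the complex ion is [Os...]^1+.
Charge balance with fluoride (-1) requires 1 complex ion per 1 fluoride.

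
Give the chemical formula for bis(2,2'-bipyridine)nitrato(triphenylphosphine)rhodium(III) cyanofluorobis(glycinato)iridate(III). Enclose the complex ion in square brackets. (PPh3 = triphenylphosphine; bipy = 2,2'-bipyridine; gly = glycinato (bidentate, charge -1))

[Rh(bipy)2(NO3)(PPh3)][Ir(CN)F(gly)2]2

Cation [Rh…]: ligand charges -1, Rh(III) ⇒ ion charge 2+.
Anion [Ir…]: ligand charges -4, Ir(III) ⇒ ion charge 1−.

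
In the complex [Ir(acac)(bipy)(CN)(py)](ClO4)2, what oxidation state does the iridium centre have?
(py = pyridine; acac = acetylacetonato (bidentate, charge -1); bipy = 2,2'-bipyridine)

2 perchlorate outside the brackets (-1 each) → the complex ion is 2+.
Ligand charges: 1×py neutral; 1×acac = -1; 1×CN = -1; 1×bipy neutral; sum -2.
Ir + (-2) = 2+ ⇒ Ir is +4.

+4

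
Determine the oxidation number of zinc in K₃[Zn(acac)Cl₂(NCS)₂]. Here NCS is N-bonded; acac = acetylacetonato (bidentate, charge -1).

3 potassium outside the brackets (+1 each) → the complex ion is 3−.
Ligand charges: 2×Cl = -2; 2×NCS = -2; 1×acac = -1; sum -5.
Zn + (-5) = 3− ⇒ Zn is +2.

+2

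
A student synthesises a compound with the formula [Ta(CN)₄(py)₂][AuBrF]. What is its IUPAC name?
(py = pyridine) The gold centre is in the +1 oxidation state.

Both ions are complex: the cation is named first with the plain metal name, the anion second with the -ate form; each ion's ligands are alphabetised independently.
Au is given as +1; the anion's ligand charges sum to -2, so the complex anion is 1−.
A 1:1 salt means the cation carries the equal and opposite charge, 1+.
Cation: ligand charges sum to -4; for the ion to be 1+, Ta = +5.

tetracyanobis(pyridine)tantalum(V) bromofluoroaurate(I)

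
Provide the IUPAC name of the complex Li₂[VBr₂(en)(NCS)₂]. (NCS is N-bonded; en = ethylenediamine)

lithium dibromo(ethylenediamine)diisothiocyanatovanadate(II)

The 2 lithium counter-ions carry a total charge of +2, so each complex ion is 2−.
Ligand charges: 2×bromo (-1 each), 2×isothiocyanato (-1 each), 1×ethylenediamine (neutral); total -4. So V + (-4) = 2−, giving V = +2.
Ligands are named alphabetically: bromo before ethylenediamine before isothiocyanato.
The complex ion is anionic, so vanadium takes the -ate form vanadate(II).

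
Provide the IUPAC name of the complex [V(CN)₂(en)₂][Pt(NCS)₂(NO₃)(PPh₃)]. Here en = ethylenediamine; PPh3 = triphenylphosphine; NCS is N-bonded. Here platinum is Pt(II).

dicyanobis(ethylenediamine)vanadium(III) diisothiocyanatonitrato(triphenylphosphine)platinate(II)

Pt is given as +2; the anion's ligand charges sum to -3, so the complex anion is 1−.
A 1:1 salt means the cation carries the equal and opposite charge, 1+.
Cation: ligand charges sum to -2; for the ion to be 1+, V = +3.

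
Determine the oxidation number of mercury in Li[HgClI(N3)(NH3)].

1 lithium outside the brackets (+1 each) → the complex ion is 1−.
Ligand charges: 1×Cl = -1; 1×I = -1; 1×N3 = -1; 1×NH3 neutral; sum -3.
Hg + (-3) = 1− ⇒ Hg is +2.

+2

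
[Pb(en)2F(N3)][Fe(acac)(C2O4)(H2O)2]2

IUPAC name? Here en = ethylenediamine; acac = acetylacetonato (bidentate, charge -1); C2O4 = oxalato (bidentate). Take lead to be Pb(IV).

azidobis(ethylenediamine)fluorolead(IV) (acetylacetonato)diaquaoxalatoferrate(II)

Pb is given as +4; the cation's ligand charges sum to -2, so the complex cation is 2+.
With 2 anions per cation, each anion must be 2/2 = 1−.
Anion: ligand charges sum to -3; for the ion to be 1−, Fe = +2.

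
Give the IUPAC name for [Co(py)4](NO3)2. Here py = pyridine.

tetrakis(pyridine)cobalt(II) nitrate

The 2 nitrate counter-ions carry a total charge of -2, so each complex ion is 2+.
Ligand charges: 4×pyridine (neutral); total 0. So Co + (0) = 2+, giving Co = +2.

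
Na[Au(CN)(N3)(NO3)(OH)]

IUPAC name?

The 1 sodium counter-ion carries a total charge of +1, so each complex ion is 1−.
Ligand charges: 1×nitrato (-1 each), 1×azido (-1 each), 1×hydroxo (-1 each), 1×cyano (-1 each); total -4. So Au + (-4) = 1−, giving Au = +3.
Ligands are named alphabetically: azido before cyano before hydroxo before nitrato.
The complex ion is anionic, so gold takes the -ate form aurate(III).

sodium azidocyanohydroxonitratoaurate(III)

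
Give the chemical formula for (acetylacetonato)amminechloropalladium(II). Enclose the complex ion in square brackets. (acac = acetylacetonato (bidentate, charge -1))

Ligands: 1 chloro (Cl, -1), 1 acetylacetonato (acac, -1), 1 ammine (NH3, neutral). Ligand charge sum = -2.
With Pd in oxidation state +2, the complex ion is [Pd...].

[Pd(acac)Cl(NH3)]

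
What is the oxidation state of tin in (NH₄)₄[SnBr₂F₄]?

4 ammonium outside the brackets (+1 each) → the complex ion is 4−.
Ligand charges: 2×Br = -2; 4×F = -4; sum -6.
Sn + (-6) = 4− ⇒ Sn is +2.

+2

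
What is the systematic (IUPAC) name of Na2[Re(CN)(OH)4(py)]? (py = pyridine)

The 2 sodium counter-ions carry a total charge of +2, so each complex ion is 2−.
Ligand charges: 1×cyano (-1 each), 1×pyridine (neutral), 4×hydroxo (-1 each); total -5. So Re + (-5) = 2−, giving Re = +3.
Ligands are named alphabetically: cyano before hydroxo before pyridine.
The complex ion is anionic, so rhenium takes the -ate form rhenate(III).

sodium cyanotetrahydroxo(pyridine)rhenate(III)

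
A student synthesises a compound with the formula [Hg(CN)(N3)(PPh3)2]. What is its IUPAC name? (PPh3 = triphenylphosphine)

azidocyanobis(triphenylphosphine)mercury(II)

There is no counter-ion, so the complex is neutral overall.
Ligand charges: 1×cyano (-1 each), 2×triphenylphosphine (neutral), 1×azido (-1 each); total -2. So Hg + (-2) = 0, giving Hg = +2.
Ligands are named alphabetically: azido before cyano before triphenylphosphine.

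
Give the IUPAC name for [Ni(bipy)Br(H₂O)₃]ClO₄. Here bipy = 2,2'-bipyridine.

triaqua(2,2'-bipyridine)bromonickel(II) perchlorate

The 1 perchlorate counter-ion carries a total charge of -1, so each complex ion is 1+.
Ligand charges: 1×bromo (-1 each), 3×aqua (neutral), 1×2,2'-bipyridine (neutral); total -1. So Ni + (-1) = 1+, giving Ni = +2.
Ligands are named alphabetically: aqua before bipyridine before bromo.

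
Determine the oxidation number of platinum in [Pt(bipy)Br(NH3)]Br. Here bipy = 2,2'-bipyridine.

+2

1 bromide outside the brackets (-1 each) → the complex ion is 1+.
Ligand charges: 1×Br = -1; 1×NH3 neutral; 1×bipy neutral; sum -1.
Pt + (-1) = 1+ ⇒ Pt is +2.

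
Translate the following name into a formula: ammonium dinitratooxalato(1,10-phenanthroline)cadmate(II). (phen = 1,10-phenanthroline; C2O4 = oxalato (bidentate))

Ligands: 1 1,10-phenanthroline (phen, neutral), 2 nitrato (NO3, -1), 1 oxalato (C2O4, -2). Ligand charge sum = -4.
Charge balance with ammonium (+1) requires 1 complex ion per 2 ammonium.

(NH4)2[Cd(C2O4)(NO3)2(phen)]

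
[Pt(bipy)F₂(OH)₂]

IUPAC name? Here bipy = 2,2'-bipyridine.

(2,2'-bipyridine)difluorodihydroxoplatinum(IV)

There is no counter-ion, so the complex is neutral overall.
Ligand charges: 1×2,2'-bipyridine (neutral), 2×hydroxo (-1 each), 2×fluoro (-1 each); total -4. So Pt + (-4) = 0, giving Pt = +4.
Ligands are named alphabetically: bipyridine before fluoro before hydroxo.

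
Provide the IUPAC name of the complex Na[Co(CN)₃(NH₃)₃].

sodium triamminetricyanocobaltate(II)

The 1 sodium counter-ion carries a total charge of +1, so each complex ion is 1−.
Ligand charges: 3×cyano (-1 each), 3×ammine (neutral); total -3. So Co + (-3) = 1−, giving Co = +2.
Ligands are named alphabetically: ammine before cyano.
The complex ion is anionic, so cobalt takes the -ate form cobaltate(II).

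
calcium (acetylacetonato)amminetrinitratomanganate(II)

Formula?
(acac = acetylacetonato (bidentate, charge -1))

Ligands: 3 nitrato (NO3, -1), 1 ammine (NH3, neutral), 1 acetylacetonato (acac, -1). Ligand charge sum = -4.
Charge balance with calcium (+2) requires 1 complex ion per 1 calcium.

Ca[Mn(acac)(NH3)(NO3)3]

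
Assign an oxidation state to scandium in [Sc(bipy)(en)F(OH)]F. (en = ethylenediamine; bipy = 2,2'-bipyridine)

1 fluoride outside the brackets (-1 each) → the complex ion is 1+.
Ligand charges: 1×en neutral; 1×F = -1; 1×OH = -1; 1×bipy neutral; sum -2.
Sc + (-2) = 1+ ⇒ Sc is +3.

+3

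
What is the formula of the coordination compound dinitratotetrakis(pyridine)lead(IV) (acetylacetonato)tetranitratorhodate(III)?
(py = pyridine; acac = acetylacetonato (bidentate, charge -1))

[Pb(NO3)2(py)4][Rh(acac)(NO3)4]

Cation [Pb…]: ligand charges -2, Pb(IV) ⇒ ion charge 2+.
Anion [Rh…]: ligand charges -5, Rh(III) ⇒ ion charge 2−.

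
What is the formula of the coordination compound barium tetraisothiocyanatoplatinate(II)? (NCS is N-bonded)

Ligands: 4 isothiocyanato (NCS, -1). Ligand charge sum = -4.
With Pt in oxidation state +2, the complex ion is [Pt...]^2−.
Charge balance with barium (+2) requires 1 complex ion per 1 barium.

Ba[Pt(NCS)4]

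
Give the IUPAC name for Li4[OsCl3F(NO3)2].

The 4 lithium counter-ions carry a total charge of +4, so each complex ion is 4−.
Ligand charges: 3×chloro (-1 each), 2×nitrato (-1 each), 1×fluoro (-1 each); total -6. So Os + (-6) = 4−, giving Os = +2.
The complex ion is anionic, so osmium takes the -ate form osmate(II).

lithium trichlorofluorodinitratoosmate(II)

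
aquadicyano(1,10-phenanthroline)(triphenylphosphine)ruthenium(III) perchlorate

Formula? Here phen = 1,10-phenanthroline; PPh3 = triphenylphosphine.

Ligands: 2 cyano (CN, -1), 1 1,10-phenanthroline (phen, neutral), 1 triphenylphosphine (PPh3, neutral), 1 aqua (H2O, neutral). Ligand charge sum = -2.
With Ru in oxidation state +3, the complex ion is [Ru...]^1+.
Charge balance with perchlorate (-1) requires 1 complex ion per 1 perchlorate.

[Ru(CN)2(H2O)(phen)(PPh3)]ClO4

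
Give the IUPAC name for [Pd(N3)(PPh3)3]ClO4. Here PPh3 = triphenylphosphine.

azidotris(triphenylphosphine)palladium(II) perchlorate

The 1 perchlorate counter-ion carries a total charge of -1, so each complex ion is 1+.
Ligand charges: 3×triphenylphosphine (neutral), 1×azido (-1 each); total -1. So Pd + (-1) = 1+, giving Pd = +2.
Ligands are named alphabetically: azido before triphenylphosphine.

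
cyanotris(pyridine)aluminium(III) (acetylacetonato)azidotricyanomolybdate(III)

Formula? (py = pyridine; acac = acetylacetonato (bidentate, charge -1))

[Al(CN)(py)3][Mo(acac)(CN)3(N3)]

Cation [Al…]: ligand charges -1, Al(III) ⇒ ion charge 2+.
Anion [Mo…]: ligand charges -5, Mo(III) ⇒ ion charge 2−.
One 2+ cation balances one 2− anion.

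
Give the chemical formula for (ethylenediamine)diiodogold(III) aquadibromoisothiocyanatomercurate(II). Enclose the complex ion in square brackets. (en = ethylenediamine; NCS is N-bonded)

[Au(en)I2][HgBr2(H2O)(NCS)]

Cation [Au…]: ligand charges -2, Au(III) ⇒ ion charge 1+.
Anion [Hg…]: ligand charges -3, Hg(II) ⇒ ion charge 1−.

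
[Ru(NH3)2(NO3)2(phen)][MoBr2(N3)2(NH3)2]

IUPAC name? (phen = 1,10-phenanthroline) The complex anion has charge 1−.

diamminedinitrato(1,10-phenanthroline)ruthenium(III) diamminediazidodibromomolybdate(III)

The complex anion is given as 1−; its ligand charges sum to -4, so Mo = +3.
A 1:1 salt means the cation carries the equal and opposite charge, 1+.
Cation: ligand charges sum to -2; for the ion to be 1+, Ru = +3.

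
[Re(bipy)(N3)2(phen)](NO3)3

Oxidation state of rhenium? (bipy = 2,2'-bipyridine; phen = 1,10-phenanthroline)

3 nitrate outside the brackets (-1 each) → the complex ion is 3+.
Ligand charges: 1×bipy neutral; 2×N3 = -2; 1×phen neutral; sum -2.
Re + (-2) = 3+ ⇒ Re is +5.

+5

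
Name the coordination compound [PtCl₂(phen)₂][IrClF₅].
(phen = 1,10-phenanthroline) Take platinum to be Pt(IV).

Pt is given as +4; the cation's ligand charges sum to -2, so the complex cation is 2+.
A 1:1 salt means the anion carries the equal and opposite charge, 2−.
Anion: ligand charges sum to -6; for the ion to be 2−, Ir = +4.

dichlorobis(1,10-phenanthroline)platinum(IV) chloropentafluoroiridate(IV)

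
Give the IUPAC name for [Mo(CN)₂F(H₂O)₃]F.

The 1 fluoride counter-ion carries a total charge of -1, so each complex ion is 1+.
Ligand charges: 3×aqua (neutral), 2×cyano (-1 each), 1×fluoro (-1 each); total -3. So Mo + (-3) = 1+, giving Mo = +4.
Ligands are named alphabetically: aqua before cyano before fluoro.

triaquadicyanofluoromolybdenum(IV) fluoride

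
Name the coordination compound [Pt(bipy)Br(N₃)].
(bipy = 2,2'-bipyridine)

There is no counter-ion, so the complex is neutral overall.
Ligand charges: 1×bromo (-1 each), 1×2,2'-bipyridine (neutral), 1×azido (-1 each); total -2. So Pt + (-2) = 0, giving Pt = +2.
Ligands are named alphabetically: azido before bipyridine before bromo.

azido(2,2'-bipyridine)bromoplatinum(II)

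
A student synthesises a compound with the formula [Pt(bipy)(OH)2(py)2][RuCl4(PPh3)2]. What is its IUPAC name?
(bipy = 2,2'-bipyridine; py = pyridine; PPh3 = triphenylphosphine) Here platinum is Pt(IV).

Both ions are complex: the cation is named first with the plain metal name, the anion second with the -ate form; each ion's ligands are alphabetised independently.
Pt is given as +4; the cation's ligand charges sum to -2, so the complex cation is 2+.
A 1:1 salt means the anion carries the equal and opposite charge, 2−.
Anion: ligand charges sum to -4; for the ion to be 2−, Ru = +2.

(2,2'-bipyridine)dihydroxobis(pyridine)platinum(IV) tetrachlorobis(triphenylphosphine)ruthenate(II)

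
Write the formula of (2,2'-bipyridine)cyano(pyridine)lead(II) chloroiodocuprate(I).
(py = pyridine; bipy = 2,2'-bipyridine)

[Pb(bipy)(CN)(py)][CuClI]

Cation [Pb…]: ligand charges -1, Pb(II) ⇒ ion charge 1+.
Anion [Cu…]: ligand charges -2, Cu(I) ⇒ ion charge 1−.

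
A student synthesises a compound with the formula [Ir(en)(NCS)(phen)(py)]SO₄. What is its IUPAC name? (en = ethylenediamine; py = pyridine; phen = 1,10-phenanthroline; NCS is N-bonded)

(ethylenediamine)isothiocyanato(1,10-phenanthroline)(pyridine)iridium(III) sulfate

The 1 sulfate counter-ion carries a total charge of -2, so each complex ion is 2+.
Ligand charges: 1×ethylenediamine (neutral), 1×pyridine (neutral), 1×1,10-phenanthroline (neutral), 1×isothiocyanato (-1 each); total -1. So Ir + (-1) = 2+, giving Ir = +3.
Ligands are named alphabetically: ethylenediamine before isothiocyanato before phenanthroline before pyridine.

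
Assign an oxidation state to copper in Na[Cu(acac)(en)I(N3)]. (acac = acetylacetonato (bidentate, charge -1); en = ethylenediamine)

1 sodium outside the brackets (+1 each) → the complex ion is 1−.
Ligand charges: 1×acac = -1; 1×en neutral; 1×N3 = -1; 1×I = -1; sum -3.
Cu + (-3) = 1− ⇒ Cu is +2.

+2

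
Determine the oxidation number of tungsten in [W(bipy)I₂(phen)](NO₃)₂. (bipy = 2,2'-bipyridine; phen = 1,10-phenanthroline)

2 nitrate outside the brackets (-1 each) → the complex ion is 2+.
Ligand charges: 1×bipy neutral; 1×phen neutral; 2×I = -2; sum -2.
W + (-2) = 2+ ⇒ W is +4.

+4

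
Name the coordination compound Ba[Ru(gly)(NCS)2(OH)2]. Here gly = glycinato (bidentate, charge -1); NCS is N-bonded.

The 1 barium counter-ion carries a total charge of +2, so each complex ion is 2−.
Ligand charges: 2×hydroxo (-1 each), 1×glycinato (-1 each), 2×isothiocyanato (-1 each); total -5. So Ru + (-5) = 2−, giving Ru = +3.
The complex ion is anionic, so ruthenium takes the -ate form ruthenate(III).

barium (glycinato)dihydroxodiisothiocyanatoruthenate(III)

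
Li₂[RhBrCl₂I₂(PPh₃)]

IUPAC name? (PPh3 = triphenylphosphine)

lithium bromodichlorodiiodo(triphenylphosphine)rhodate(III)

The 2 lithium counter-ions carry a total charge of +2, so each complex ion is 2−.
Ligand charges: 1×triphenylphosphine (neutral), 2×chloro (-1 each), 1×bromo (-1 each), 2×iodo (-1 each); total -5. So Rh + (-5) = 2−, giving Rh = +3.
Ligands are named alphabetically: bromo before chloro before iodo before triphenylphosphine.
The complex ion is anionic, so rhodium takes the -ate form rhodate(III).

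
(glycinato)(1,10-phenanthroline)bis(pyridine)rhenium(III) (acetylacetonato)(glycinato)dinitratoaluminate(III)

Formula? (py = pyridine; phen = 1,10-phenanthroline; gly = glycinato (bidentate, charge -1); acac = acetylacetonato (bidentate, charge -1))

[Re(gly)(phen)(py)2][Al(acac)(gly)(NO3)2]2

Cation [Re…]: ligand charges -1, Re(III) ⇒ ion charge 2+.
Anion [Al…]: ligand charges -4, Al(III) ⇒ ion charge 1−.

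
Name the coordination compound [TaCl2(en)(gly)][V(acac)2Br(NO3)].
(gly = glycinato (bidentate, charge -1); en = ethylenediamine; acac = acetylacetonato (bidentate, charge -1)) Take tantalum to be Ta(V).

dichloro(ethylenediamine)(glycinato)tantalum(V) bis(acetylacetonato)bromonitratovanadate(II)

Ta is given as +5; the cation's ligand charges sum to -3, so the complex cation is 2+.
A 1:1 salt means the anion carries the equal and opposite charge, 2−.
Anion: ligand charges sum to -4; for the ion to be 2−, V = +2.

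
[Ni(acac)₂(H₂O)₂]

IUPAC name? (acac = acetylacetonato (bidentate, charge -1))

bis(acetylacetonato)diaquanickel(II)

There is no counter-ion, so the complex is neutral overall.
Ligand charges: 2×aqua (neutral), 2×acetylacetonato (-1 each); total -2. So Ni + (-2) = 0, giving Ni = +2.
Ligands are named alphabetically: acetylacetonato before aqua.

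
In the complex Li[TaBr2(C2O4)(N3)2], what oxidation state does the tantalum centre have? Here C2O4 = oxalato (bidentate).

+5

1 lithium outside the brackets (+1 each) → the complex ion is 1−.
Ligand charges: 2×N3 = -2; 2×Br = -2; 1×C2O4 = -2; sum -6.
Ta + (-6) = 1− ⇒ Ta is +5.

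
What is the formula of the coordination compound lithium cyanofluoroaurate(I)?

Ligands: 1 cyano (CN, -1), 1 fluoro (F, -1). Ligand charge sum = -2.
Charge balance with lithium (+1) requires 1 complex ion per 1 lithium.

Li[Au(CN)F]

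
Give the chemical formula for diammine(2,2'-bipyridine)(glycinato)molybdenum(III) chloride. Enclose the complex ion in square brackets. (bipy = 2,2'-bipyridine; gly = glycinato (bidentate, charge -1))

Ligands: 1 2,2'-bipyridine (bipy, neutral), 2 ammine (NH3, neutral), 1 glycinato (gly, -1). Ligand charge sum = -1.
With Mo in oxidation state +3, the complex ion is [Mo...]^2+.
Charge balance with chloride (-1) requires 1 complex ion per 2 chloride.

[Mo(bipy)(gly)(NH3)2]Cl2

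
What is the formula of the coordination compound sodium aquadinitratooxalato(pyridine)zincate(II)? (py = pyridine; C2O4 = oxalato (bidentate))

Na2[Zn(C2O4)(H2O)(NO3)2(py)]

Ligands: 2 nitrato (NO3, -1), 1 pyridine (py, neutral), 1 aqua (H2O, neutral), 1 oxalato (C2O4, -2). Ligand charge sum = -4.
With Zn in oxidation state +2, the complex ion is [Zn...]^2−.
Charge balance with sodium (+1) requires 1 complex ion per 2 sodium.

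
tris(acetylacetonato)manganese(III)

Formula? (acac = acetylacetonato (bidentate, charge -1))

[Mn(acac)3]

Ligands: 3 acetylacetonato (acac, -1). Ligand charge sum = -3.
With Mn in oxidation state +3, the complex ion is [Mn...].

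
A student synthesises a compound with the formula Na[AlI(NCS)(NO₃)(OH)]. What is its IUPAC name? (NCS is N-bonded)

The 1 sodium counter-ion carries a total charge of +1, so each complex ion is 1−.
Ligand charges: 1×hydroxo (-1 each), 1×nitrato (-1 each), 1×isothiocyanato (-1 each), 1×iodo (-1 each); total -4. So Al + (-4) = 1−, giving Al = +3.
Ligands are named alphabetically: hydroxo before iodo before isothiocyanato before nitrato.
The complex ion is anionic, so aluminium takes the -ate form aluminate(III).

sodium hydroxoiodoisothiocyanatonitratoaluminate(III)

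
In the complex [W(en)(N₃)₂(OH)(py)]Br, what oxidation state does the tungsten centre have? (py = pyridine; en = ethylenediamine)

1 bromide outside the brackets (-1 each) → the complex ion is 1+.
Ligand charges: 1×OH = -1; 1×py neutral; 2×N3 = -2; 1×en neutral; sum -3.
W + (-3) = 1+ ⇒ W is +4.

+4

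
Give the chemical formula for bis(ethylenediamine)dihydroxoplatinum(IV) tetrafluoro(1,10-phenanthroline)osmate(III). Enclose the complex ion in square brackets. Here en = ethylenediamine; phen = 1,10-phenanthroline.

Cation [Pt…]: ligand charges -2, Pt(IV) ⇒ ion charge 2+.
Anion [Os…]: ligand charges -4, Os(III) ⇒ ion charge 1−.
One 2+ cation requires 2 of the 1− anion.

[Pt(en)2(OH)2][OsF4(phen)]2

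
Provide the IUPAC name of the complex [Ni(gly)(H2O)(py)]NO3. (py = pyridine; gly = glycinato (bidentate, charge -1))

The 1 nitrate counter-ion carries a total charge of -1, so each complex ion is 1+.
Ligand charges: 1×pyridine (neutral), 1×glycinato (-1 each), 1×aqua (neutral); total -1. So Ni + (-1) = 1+, giving Ni = +2.
Ligands are named alphabetically: aqua before glycinato before pyridine.

aqua(glycinato)(pyridine)nickel(II) nitrate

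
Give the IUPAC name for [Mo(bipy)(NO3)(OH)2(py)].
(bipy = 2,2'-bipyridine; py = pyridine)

There is no counter-ion, so the complex is neutral overall.
Ligand charges: 1×2,2'-bipyridine (neutral), 1×nitrato (-1 each), 1×pyridine (neutral), 2×hydroxo (-1 each); total -3. So Mo + (-3) = 0, giving Mo = +3.
Ligands are named alphabetically: bipyridine before hydroxo before nitrato before pyridine.

(2,2'-bipyridine)dihydroxonitrato(pyridine)molybdenum(III)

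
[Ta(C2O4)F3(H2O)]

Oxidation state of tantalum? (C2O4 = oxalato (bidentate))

+5

No counter-ion: the bracketed complex is neutral.
Ligand charges: 1×H2O neutral; 3×F = -3; 1×C2O4 = -2; sum -5.
Ta + (-5) = 0 ⇒ Ta is +5.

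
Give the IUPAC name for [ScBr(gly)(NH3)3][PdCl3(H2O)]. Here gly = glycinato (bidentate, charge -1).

Both ions are complex: the cation is named first with the plain metal name, the anion second with the -ate form; each ion's ligands are alphabetised independently.
Scandium is always +3 in its complexes; the cation's ligand charges sum to -2, so the complex cation is 1+.
A 1:1 salt means the anion carries the equal and opposite charge, 1−.
Anion: ligand charges sum to -3; for the ion to be 1−, Pd = +2.

triamminebromo(glycinato)scandium(III) aquatrichloropalladate(II)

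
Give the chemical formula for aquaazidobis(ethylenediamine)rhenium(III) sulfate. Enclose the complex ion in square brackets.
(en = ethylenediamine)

[Re(en)2(H2O)(N3)]SO4

Ligands: 1 azido (N3, -1), 1 aqua (H2O, neutral), 2 ethylenediamine (en, neutral). Ligand charge sum = -1.
With Re in oxidation state +3, the complex ion is [Re...]^2+.
Charge balance with sulfate (-2) requires 1 complex ion per 1 sulfate.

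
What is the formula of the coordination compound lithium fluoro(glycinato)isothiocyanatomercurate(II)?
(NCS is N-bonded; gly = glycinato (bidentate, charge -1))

Ligands: 1 fluoro (F, -1), 1 isothiocyanato (NCS, -1), 1 glycinato (gly, -1). Ligand charge sum = -3.
With Hg in oxidation state +2, the complex ion is [Hg...]^1−.
Charge balance with lithium (+1) requires 1 complex ion per 1 lithium.

Li[HgF(gly)(NCS)]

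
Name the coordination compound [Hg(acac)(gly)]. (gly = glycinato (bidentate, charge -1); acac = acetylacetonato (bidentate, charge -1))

There is no counter-ion, so the complex is neutral overall.
Ligand charges: 1×glycinato (-1 each), 1×acetylacetonato (-1 each); total -2. So Hg + (-2) = 0, giving Hg = +2.
Ligands are named alphabetically: acetylacetonato before glycinato.

(acetylacetonato)(glycinato)mercury(II)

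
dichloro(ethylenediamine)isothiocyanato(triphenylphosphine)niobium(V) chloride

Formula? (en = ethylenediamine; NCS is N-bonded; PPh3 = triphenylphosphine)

Ligands: 1 ethylenediamine (en, neutral), 2 chloro (Cl, -1), 1 isothiocyanato (NCS, -1), 1 triphenylphosphine (PPh3, neutral). Ligand charge sum = -3.
Charge balance with chloride (-1) requires 1 complex ion per 2 chloride.

[NbCl2(en)(NCS)(PPh3)]Cl2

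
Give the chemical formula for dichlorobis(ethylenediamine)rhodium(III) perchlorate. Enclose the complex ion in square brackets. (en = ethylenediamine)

[RhCl2(en)2]ClO4

Ligands: 2 chloro (Cl, -1), 2 ethylenediamine (en, neutral). Ligand charge sum = -2.
With Rh in oxidation state +3, the complex ion is [Rh...]^1+.
Charge balance with perchlorate (-1) requires 1 complex ion per 1 perchlorate.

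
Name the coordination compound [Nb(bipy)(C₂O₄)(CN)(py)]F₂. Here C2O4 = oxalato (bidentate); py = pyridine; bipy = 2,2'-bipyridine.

The 2 fluoride counter-ions carry a total charge of -2, so each complex ion is 2+.
Ligand charges: 1×oxalato (-2 each), 1×pyridine (neutral), 1×cyano (-1 each), 1×2,2'-bipyridine (neutral); total -3. So Nb + (-3) = 2+, giving Nb = +5.
Ligands are named alphabetically: bipyridine before cyano before oxalato before pyridine.

(2,2'-bipyridine)cyanooxalato(pyridine)niobium(V) fluoride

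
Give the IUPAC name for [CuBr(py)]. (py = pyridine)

There is no counter-ion, so the complex is neutral overall.
Ligand charges: 1×bromo (-1 each), 1×pyridine (neutral); total -1. So Cu + (-1) = 0, giving Cu = +1.
Ligands are named alphabetically: bromo before pyridine.

bromo(pyridine)copper(I)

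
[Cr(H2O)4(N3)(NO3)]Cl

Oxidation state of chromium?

1 chloride outside the brackets (-1 each) → the complex ion is 1+.
Ligand charges: 1×NO3 = -1; 4×H2O neutral; 1×N3 = -1; sum -2.
Cr + (-2) = 1+ ⇒ Cr is +3.

+3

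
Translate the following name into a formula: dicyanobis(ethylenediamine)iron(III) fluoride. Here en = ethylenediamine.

Ligands: 2 cyano (CN, -1), 2 ethylenediamine (en, neutral). Ligand charge sum = -2.
Charge balance with fluoride (-1) requires 1 complex ion per 1 fluoride.

[Fe(CN)2(en)2]F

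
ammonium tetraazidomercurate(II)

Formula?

Ligands: 4 azido (N3, -1). Ligand charge sum = -4.
With Hg in oxidation state +2, the complex ion is [Hg...]^2−.
Charge balance with ammonium (+1) requires 1 complex ion per 2 ammonium.

(NH4)2[Hg(N3)4]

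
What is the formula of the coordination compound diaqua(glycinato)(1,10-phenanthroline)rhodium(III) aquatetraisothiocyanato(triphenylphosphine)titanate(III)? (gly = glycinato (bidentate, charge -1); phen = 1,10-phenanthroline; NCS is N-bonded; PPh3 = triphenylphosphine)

[Rh(gly)(H2O)2(phen)][Ti(H2O)(NCS)4(PPh3)]2

Cation [Rh…]: ligand charges -1, Rh(III) ⇒ ion charge 2+.
Anion [Ti…]: ligand charges -4, Ti(III) ⇒ ion charge 1−.
One 2+ cation requires 2 of the 1− anion.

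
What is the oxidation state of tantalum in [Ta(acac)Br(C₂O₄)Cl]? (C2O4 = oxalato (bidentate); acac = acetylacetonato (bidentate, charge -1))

No counter-ion: the bracketed complex is neutral.
Ligand charges: 1×Br = -1; 1×C2O4 = -2; 1×acac = -1; 1×Cl = -1; sum -5.
Ta + (-5) = 0 ⇒ Ta is +5.

+5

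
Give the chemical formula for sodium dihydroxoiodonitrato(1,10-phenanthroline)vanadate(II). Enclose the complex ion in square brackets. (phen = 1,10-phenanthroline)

Na2[VI(NO3)(OH)2(phen)]

Ligands: 1 nitrato (NO3, -1), 1 1,10-phenanthroline (phen, neutral), 2 hydroxo (OH, -1), 1 iodo (I, -1). Ligand charge sum = -4.
With V in oxidation state +2, the complex ion is [V...]^2−.
Charge balance with sodium (+1) requires 1 complex ion per 2 sodium.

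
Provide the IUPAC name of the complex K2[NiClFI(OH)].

potassium chlorofluorohydroxoiodonickelate(II)

The 2 potassium counter-ions carry a total charge of +2, so each complex ion is 2−.
Ligand charges: 1×hydroxo (-1 each), 1×iodo (-1 each), 1×fluoro (-1 each), 1×chloro (-1 each); total -4. So Ni + (-4) = 2−, giving Ni = +2.
Ligands are named alphabetically: chloro before fluoro before hydroxo before iodo.
The complex ion is anionic, so nickel takes the -ate form nickelate(II).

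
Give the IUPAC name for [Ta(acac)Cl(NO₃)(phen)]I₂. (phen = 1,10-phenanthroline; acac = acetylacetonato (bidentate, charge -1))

The 2 iodide counter-ions carry a total charge of -2, so each complex ion is 2+.
Ligand charges: 1×1,10-phenanthroline (neutral), 1×acetylacetonato (-1 each), 1×nitrato (-1 each), 1×chloro (-1 each); total -3. So Ta + (-3) = 2+, giving Ta = +5.
Ligands are named alphabetically: acetylacetonato before chloro before nitrato before phenanthroline.

(acetylacetonato)chloronitrato(1,10-phenanthroline)tantalum(V) iodide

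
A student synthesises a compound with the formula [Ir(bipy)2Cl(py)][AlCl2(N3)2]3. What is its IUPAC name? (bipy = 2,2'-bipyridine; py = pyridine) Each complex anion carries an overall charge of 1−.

Both ions are complex: the cation is named first with the plain metal name, the anion second with the -ate form; each ion's ligands are alphabetised independently.
The complex anion is given as 1−; its ligand charges sum to -4, so Al = +3.
With 3 anions per cation, the cation must be 3×1 = 3+.
Cation: ligand charges sum to -1; for the ion to be 3+, Ir = +4.

bis(2,2'-bipyridine)chloro(pyridine)iridium(IV) diazidodichloroaluminate(III)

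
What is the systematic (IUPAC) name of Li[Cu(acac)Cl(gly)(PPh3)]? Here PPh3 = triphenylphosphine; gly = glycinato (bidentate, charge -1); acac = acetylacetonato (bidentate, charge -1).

The 1 lithium counter-ion carries a total charge of +1, so each complex ion is 1−.
Ligand charges: 1×triphenylphosphine (neutral), 1×glycinato (-1 each), 1×acetylacetonato (-1 each), 1×chloro (-1 each); total -3. So Cu + (-3) = 1−, giving Cu = +2.
The complex ion is anionic, so copper takes the -ate form cuprate(II).

lithium (acetylacetonato)chloro(glycinato)(triphenylphosphine)cuprate(II)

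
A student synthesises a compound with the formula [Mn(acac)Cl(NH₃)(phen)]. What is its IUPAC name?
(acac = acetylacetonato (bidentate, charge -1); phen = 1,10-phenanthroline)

There is no counter-ion, so the complex is neutral overall.
Ligand charges: 1×ammine (neutral), 1×acetylacetonato (-1 each), 1×1,10-phenanthroline (neutral), 1×chloro (-1 each); total -2. So Mn + (-2) = 0, giving Mn = +2.
Ligands are named alphabetically: acetylacetonato before ammine before chloro before phenanthroline.

(acetylacetonato)amminechloro(1,10-phenanthroline)manganese(II)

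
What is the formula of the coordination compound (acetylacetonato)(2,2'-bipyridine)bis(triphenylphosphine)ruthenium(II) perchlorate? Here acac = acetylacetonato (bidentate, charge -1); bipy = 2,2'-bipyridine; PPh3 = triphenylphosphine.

[Ru(acac)(bipy)(PPh3)2]ClO4

Ligands: 1 acetylacetonato (acac, -1), 1 2,2'-bipyridine (bipy, neutral), 2 triphenylphosphine (PPh3, neutral). Ligand charge sum = -1.
With Ru in oxidation state +2, the complex ion is [Ru...]^1+.
Charge balance with perchlorate (-1) requires 1 complex ion per 1 perchlorate.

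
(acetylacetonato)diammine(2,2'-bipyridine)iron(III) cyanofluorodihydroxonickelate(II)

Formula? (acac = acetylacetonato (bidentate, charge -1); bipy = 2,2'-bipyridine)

Cation [Fe…]: ligand charges -1, Fe(III) ⇒ ion charge 2+.
Anion [Ni…]: ligand charges -4, Ni(II) ⇒ ion charge 2−.

[Fe(acac)(bipy)(NH3)2][Ni(CN)F(OH)2]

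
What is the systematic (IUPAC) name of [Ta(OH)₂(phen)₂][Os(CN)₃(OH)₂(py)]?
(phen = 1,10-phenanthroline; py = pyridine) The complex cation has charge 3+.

The complex cation is given as 3+; its ligand charges sum to -2, so Ta = +5.
A 1:1 salt means the anion carries the equal and opposite charge, 3−.
Anion: ligand charges sum to -5; for the ion to be 3−, Os = +2.

dihydroxobis(1,10-phenanthroline)tantalum(V) tricyanodihydroxo(pyridine)osmate(II)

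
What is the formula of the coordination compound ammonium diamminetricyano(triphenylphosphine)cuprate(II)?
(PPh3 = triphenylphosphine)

Ligands: 3 cyano (CN, -1), 1 triphenylphosphine (PPh3, neutral), 2 ammine (NH3, neutral). Ligand charge sum = -3.
With Cu in oxidation state +2, the complex ion is [Cu...]^1−.
Charge balance with ammonium (+1) requires 1 complex ion per 1 ammonium.

NH4[Cu(CN)3(NH3)2(PPh3)]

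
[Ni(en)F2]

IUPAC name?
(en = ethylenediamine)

There is no counter-ion, so the complex is neutral overall.
Ligand charges: 2×fluoro (-1 each), 1×ethylenediamine (neutral); total -2. So Ni + (-2) = 0, giving Ni = +2.
Ligands are named alphabetically: ethylenediamine before fluoro.

(ethylenediamine)difluoronickel(II)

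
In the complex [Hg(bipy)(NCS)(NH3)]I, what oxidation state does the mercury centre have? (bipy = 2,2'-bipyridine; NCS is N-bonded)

+2

1 iodide outside the brackets (-1 each) → the complex ion is 1+.
Ligand charges: 1×bipy neutral; 1×NCS = -1; 1×NH3 neutral; sum -1.
Hg + (-1) = 1+ ⇒ Hg is +2.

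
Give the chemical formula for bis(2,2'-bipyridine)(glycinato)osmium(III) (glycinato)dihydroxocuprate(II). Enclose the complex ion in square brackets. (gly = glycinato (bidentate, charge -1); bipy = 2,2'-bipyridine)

[Os(bipy)2(gly)][Cu(gly)(OH)2]2

Cation [Os…]: ligand charges -1, Os(III) ⇒ ion charge 2+.
Anion [Cu…]: ligand charges -3, Cu(II) ⇒ ion charge 1−.
One 2+ cation requires 2 of the 1− anion.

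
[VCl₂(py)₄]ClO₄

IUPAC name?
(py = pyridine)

The 1 perchlorate counter-ion carries a total charge of -1, so each complex ion is 1+.
Ligand charges: 2×chloro (-1 each), 4×pyridine (neutral); total -2. So V + (-2) = 1+, giving V = +3.
Ligands are named alphabetically: chloro before pyridine.

dichlorotetrakis(pyridine)vanadium(III) perchlorate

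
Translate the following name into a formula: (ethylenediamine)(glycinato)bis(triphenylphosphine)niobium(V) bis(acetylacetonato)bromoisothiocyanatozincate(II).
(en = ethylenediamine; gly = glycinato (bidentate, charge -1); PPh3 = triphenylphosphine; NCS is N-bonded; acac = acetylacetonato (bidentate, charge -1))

[Nb(en)(gly)(PPh3)2][Zn(acac)2Br(NCS)]2

Cation [Nb…]: ligand charges -1, Nb(V) ⇒ ion charge 4+.
Anion [Zn…]: ligand charges -4, Zn(II) ⇒ ion charge 2−.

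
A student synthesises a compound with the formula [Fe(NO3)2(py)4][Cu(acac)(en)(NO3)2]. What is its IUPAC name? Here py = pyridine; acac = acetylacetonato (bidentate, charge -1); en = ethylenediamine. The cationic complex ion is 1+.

The complex cation is given as 1+; its ligand charges sum to -2, so Fe = +3.
A 1:1 salt means the anion carries the equal and opposite charge, 1−.
Anion: ligand charges sum to -3; for the ion to be 1−, Cu = +2.

dinitratotetrakis(pyridine)iron(III) (acetylacetonato)(ethylenediamine)dinitratocuprate(II)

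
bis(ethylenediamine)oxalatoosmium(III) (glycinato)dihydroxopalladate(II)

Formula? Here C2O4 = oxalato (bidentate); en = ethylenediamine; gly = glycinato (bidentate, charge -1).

Cation [Os…]: ligand charges -2, Os(III) ⇒ ion charge 1+.
Anion [Pd…]: ligand charges -3, Pd(II) ⇒ ion charge 1−.
One 1+ cation balances one 1− anion.

[Os(C2O4)(en)2][Pd(gly)(OH)2]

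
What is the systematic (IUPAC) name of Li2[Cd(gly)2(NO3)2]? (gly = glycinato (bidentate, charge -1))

lithium bis(glycinato)dinitratocadmate(II)

The 2 lithium counter-ions carry a total charge of +2, so each complex ion is 2−.
Ligand charges: 2×glycinato (-1 each), 2×nitrato (-1 each); total -4. So Cd + (-4) = 2−, giving Cd = +2.
The complex ion is anionic, so cadmium takes the -ate form cadmate(II).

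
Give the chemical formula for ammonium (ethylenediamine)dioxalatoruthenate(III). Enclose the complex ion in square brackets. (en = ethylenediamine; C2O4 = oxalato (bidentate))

Ligands: 1 ethylenediamine (en, neutral), 2 oxalato (C2O4, -2). Ligand charge sum = -4.
With Ru in oxidation state +3, the complex ion is [Ru...]^1−.
Charge balance with ammonium (+1) requires 1 complex ion per 1 ammonium.

NH4[Ru(C2O4)2(en)]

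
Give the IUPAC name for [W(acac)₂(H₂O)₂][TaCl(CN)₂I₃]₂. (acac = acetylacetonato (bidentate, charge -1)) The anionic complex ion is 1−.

Both ions are complex: the cation is named first with the plain metal name, the anion second with the -ate form; each ion's ligands are alphabetised independently.
The complex anion is given as 1−; its ligand charges sum to -6, so Ta = +5.
With 2 anions per cation, the cation must be 2×1 = 2+.
Cation: ligand charges sum to -2; for the ion to be 2+, W = +4.

bis(acetylacetonato)diaquatungsten(IV) chlorodicyanotriiodotantalate(V)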